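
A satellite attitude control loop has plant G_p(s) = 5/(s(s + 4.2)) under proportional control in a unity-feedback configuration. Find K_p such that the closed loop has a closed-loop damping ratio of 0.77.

Closed-loop characteristic equation: s² + 4.2s + K_p·5 = 0.
So ω_n = √(5K_p) and 2ζω_n = 4.2, giving ζ = 4.2/(2√(5K_p)).
Setting ζ = 0.77: √(5K_p) = 4.2/(2·0.77) = 2.727, so K_p = 7.438/5 = 1.49.

K_p = 1.49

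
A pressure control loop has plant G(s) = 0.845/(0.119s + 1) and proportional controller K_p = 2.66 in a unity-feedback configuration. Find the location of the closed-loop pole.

Closed loop: T(s) = K_p·G/(1+K_p·G) = 2.248/(0.119s + 1 + 2.248), with pole at s = −(1 + 2.248)/0.119 = −27.29.

s = -27.29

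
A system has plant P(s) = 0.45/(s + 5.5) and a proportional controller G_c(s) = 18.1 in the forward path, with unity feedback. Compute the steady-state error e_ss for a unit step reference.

The loop is type 0. Static position error constant K_pos = G_c(0)·P(0) = 18.1·0.08182 = 1.481.
Steady-state error to a unit step: e_ss = 1/(1+K_pos) = 1/2.481 = 0.403.

0.403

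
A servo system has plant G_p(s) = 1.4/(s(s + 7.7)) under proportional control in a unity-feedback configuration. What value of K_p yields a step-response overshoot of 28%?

K_p = 75.1

From %OS = 100·exp(−πζ/√(1−ζ²)) = 28%, ζ = −ln(0.28)/√(π²+ln²(0.28)) = 0.3755.
Characteristic equation s² + 7.7s + 1.4K_p = 0 gives ζ = 7.7/(2√(1.4K_p)).
Setting ζ = 0.3755: √(1.4K_p) = 7.7/(2·0.3755) = 10.25, so K_p = 105.1/1.4 = 75.1.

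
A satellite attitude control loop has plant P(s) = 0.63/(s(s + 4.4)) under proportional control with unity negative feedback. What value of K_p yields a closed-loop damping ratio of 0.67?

K_p = 17.1

Closed-loop characteristic equation: s² + 4.4s + K_p·0.63 = 0.
So ω_n = √(0.63K_p) and 2ζω_n = 4.4, giving ζ = 4.4/(2√(0.63K_p)).
Setting ζ = 0.67: √(0.63K_p) = 4.4/(2·0.67) = 3.284, so K_p = 10.78/0.63 = 17.1.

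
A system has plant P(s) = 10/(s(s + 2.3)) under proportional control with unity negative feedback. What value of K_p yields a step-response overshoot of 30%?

K_p = 1.03

From %OS = 100·exp(−πζ/√(1−ζ²)) = 30%, ζ = −ln(0.3)/√(π²+ln²(0.3)) = 0.3579.
Characteristic equation s² + 2.3s + 10K_p = 0 gives ζ = 2.3/(2√(10K_p)).
Setting ζ = 0.3579: √(10K_p) = 2.3/(2·0.3579) = 3.214, so K_p = 10.33/10 = 1.03.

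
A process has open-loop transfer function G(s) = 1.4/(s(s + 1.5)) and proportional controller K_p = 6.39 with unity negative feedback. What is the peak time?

T_p = 1.09 s

From 1 + K_pG(s) = 0: s² + 1.5s + 8.946 = 0 ⇒ ω_n = 2.991, ζ = 0.2508.
Damped frequency ω_d = ω_n√(1−ζ²) = 2.895 rad/s, so peak time T_p = π/ω_d = 1.09 s.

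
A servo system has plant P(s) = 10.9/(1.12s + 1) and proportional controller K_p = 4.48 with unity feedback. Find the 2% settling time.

Closed loop: T(s) = K_p·P/(1+K_p·P) = 48.83/(1.12s + 1 + 48.83), with pole at s = −(1 + 48.83)/1.12 = −44.49.
τ = 1/44.49 = 0.02248 s, so 2% settling time ≈ 4τ = 0.0899 s.

T_s ≈ 0.0899 s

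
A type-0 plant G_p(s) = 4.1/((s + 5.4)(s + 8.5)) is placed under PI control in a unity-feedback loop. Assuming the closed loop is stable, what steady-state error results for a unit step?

The PI controller's integrator makes the forward path type 1, so e_ss to a step is zero.

0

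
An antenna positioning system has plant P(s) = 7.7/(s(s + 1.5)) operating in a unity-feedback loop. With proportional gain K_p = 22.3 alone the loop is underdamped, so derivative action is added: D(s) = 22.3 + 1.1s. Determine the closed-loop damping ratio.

ζ = 0.38

Forward path: (22.3 + 1.1s)·7.7/(s(s+1.5)). The closed-loop characteristic equation is s² + (1.5 + 7.7·1.1)s + 7.7·22.3 = 0.
That is s² + 9.97s + 171.7 = 0, so ω_n = 13.1 rad/s and ζ = 9.97/(2·13.1) = 0.3804.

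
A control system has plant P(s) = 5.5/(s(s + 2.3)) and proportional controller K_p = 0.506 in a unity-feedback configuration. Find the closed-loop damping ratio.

ζ = 0.689

With unity feedback the closed-loop characteristic equation is s² + 2.3s + 0.506·5.5 = s² + 2.3s + 2.783 = 0.
Matching s² + 2ζω_n s + ω_n²: ω_n = √2.783 = 1.668 rad/s and 2ζω_n = 2.3, so ζ = 2.3/(2·1.668) = 0.689.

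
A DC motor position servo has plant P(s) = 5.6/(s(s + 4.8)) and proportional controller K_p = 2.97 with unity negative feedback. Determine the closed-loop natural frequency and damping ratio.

1 + K_p·P(s) = 0 gives s² + 4.8s + 16.63 = 0.
So ω_n² = 16.63 ⇒ ω_n = 4.078 rad/s, and ζ = 4.8/(2ω_n) = 0.588.

ω_n = 4.08 rad/s, ζ = 0.588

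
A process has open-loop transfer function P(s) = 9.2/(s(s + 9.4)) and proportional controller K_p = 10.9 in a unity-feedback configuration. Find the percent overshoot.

Closed-loop characteristic equation: s² + 9.4s + 100.3 = 0, so ω_n = 10.01 rad/s and ζ = 9.4/(2·10.01) = 0.4693.
%OS = 100·exp(−πζ/√(1−ζ²)) = 100·exp(−π·0.4693/√0.7797) = 18.8%.

18.8%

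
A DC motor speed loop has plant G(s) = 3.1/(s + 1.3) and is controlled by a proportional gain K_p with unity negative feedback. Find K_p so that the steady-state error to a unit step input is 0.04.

Steady-state error for a unit step on this type-0 loop is 1/(1 + K_p·G(0)).
G(0) = 2.385. Require 1/(1 + K_p·2.385) = 0.04, so 1 + 2.385·K_p = 25.
K_p = (25 − 1)/2.385 = 10.1.

K_p = 10.1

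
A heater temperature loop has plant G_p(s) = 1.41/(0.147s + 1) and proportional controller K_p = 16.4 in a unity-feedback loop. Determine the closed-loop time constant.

τ = 0.00609 s

Closed loop: T(s) = K_p·G_p/(1+K_p·G_p) = 23.12/(0.147s + 1 + 23.12), with pole at s = −(1 + 23.12)/0.147 = −164.1.
Closed-loop time constant τ = 1/164.1 = 0.00609 s.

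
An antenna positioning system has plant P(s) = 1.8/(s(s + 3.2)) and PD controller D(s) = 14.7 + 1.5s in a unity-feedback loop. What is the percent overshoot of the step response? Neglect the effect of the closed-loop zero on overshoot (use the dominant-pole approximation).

Forward path: (14.7 + 1.5s)·1.8/(s(s+3.2)). The closed-loop characteristic equation is s² + (3.2 + 1.8·1.5)s + 1.8·14.7 = 0.
That is s² + 5.9s + 26.46 = 0, so ω_n = 5.144 rad/s and ζ = 5.9/(2·5.144) = 0.5735.
%OS = 100·exp(−πζ/√(1−ζ²)) = 11.1%.

11.1%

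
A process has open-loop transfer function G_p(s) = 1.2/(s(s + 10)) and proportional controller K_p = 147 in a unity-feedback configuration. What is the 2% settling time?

The closed-loop denominator s² + 10s + 176.4 gives ω_n = √176.4 = 13.28 and ζ = 10/(2ω_n) = 0.3765.
2% settling time T_s ≈ 4/(ζω_n) = 4/5 = 0.8 s.

T_s ≈ 0.8 s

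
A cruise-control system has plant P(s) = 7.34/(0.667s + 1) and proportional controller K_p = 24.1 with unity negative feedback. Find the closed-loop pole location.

s = -266.7

Closed loop: T(s) = K_p·P/(1+K_p·P) = 176.9/(0.667s + 1 + 176.9), with pole at s = −(1 + 176.9)/0.667 = −266.7.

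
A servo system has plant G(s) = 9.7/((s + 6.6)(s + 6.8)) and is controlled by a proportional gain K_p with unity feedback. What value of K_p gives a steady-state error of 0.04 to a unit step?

K_p = 111

For a type-0 loop with proportional control, e_ss = 1/(1 + K_p·G(0)).
G(0) = 0.2161. Require 1/(1 + K_p·0.2161) = 0.04, so 1 + 0.2161·K_p = 25.
K_p = (25 − 1)/0.2161 = 111.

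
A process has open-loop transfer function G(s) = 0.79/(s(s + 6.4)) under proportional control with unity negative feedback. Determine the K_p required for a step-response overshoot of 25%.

K_p = 79.5

From %OS = 100·exp(−πζ/√(1−ζ²)) = 25%, ζ = −ln(0.25)/√(π²+ln²(0.25)) = 0.4037.
Characteristic equation s² + 6.4s + 0.79K_p = 0 gives ζ = 6.4/(2√(0.79K_p)).
Setting ζ = 0.4037: √(0.79K_p) = 6.4/(2·0.4037) = 7.926, so K_p = 62.83/0.79 = 79.5.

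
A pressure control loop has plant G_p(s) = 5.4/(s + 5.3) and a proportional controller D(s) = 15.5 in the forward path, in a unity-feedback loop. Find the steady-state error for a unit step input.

0.0596

The loop is type 0. Static position error constant K_pos = D(0)·G_p(0) = 15.5·1.019 = 15.79.
Steady-state error to a unit step: e_ss = 1/(1+K_pos) = 1/16.79 = 0.0596.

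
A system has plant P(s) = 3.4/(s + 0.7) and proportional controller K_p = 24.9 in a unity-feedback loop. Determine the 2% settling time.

T_s ≈ 0.0469 s

Closed-loop transfer function: T(s) = K_p·P(s)/(1 + K_p·P(s)) = 84.66/(s + 0.7 + 84.66) = 84.66/(s + 85.36).
Time constant τ = 1/85.36 = 0.01172 s, so the 2% settling time is about 4τ = 0.0469 s.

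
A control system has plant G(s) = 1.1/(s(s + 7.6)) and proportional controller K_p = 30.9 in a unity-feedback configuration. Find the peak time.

The closed-loop denominator s² + 7.6s + 33.99 gives ω_n = √33.99 = 5.83 and ζ = 7.6/(2ω_n) = 0.6518.
Damped frequency ω_d = ω_n√(1−ζ²) = 4.422 rad/s, so peak time T_p = π/ω_d = 0.711 s.

T_p = 0.711 s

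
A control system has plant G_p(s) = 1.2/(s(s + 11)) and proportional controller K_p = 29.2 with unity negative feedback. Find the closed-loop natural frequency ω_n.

ω_n = 5.92 rad/s

With unity feedback the closed-loop characteristic equation is s² + 11s + 29.2·1.2 = s² + 11s + 35.04 = 0.
Matching s² + 2ζω_n s + ω_n²: ω_n = √35.04 = 5.919 rad/s and 2ζω_n = 11, so ζ = 11/(2·5.919) = 0.929.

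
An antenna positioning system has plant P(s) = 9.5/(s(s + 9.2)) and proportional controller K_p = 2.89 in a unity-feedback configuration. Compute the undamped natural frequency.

With unity feedback the closed-loop characteristic equation is s² + 9.2s + 2.89·9.5 = s² + 9.2s + 27.46 = 0.
So ω_n² = 27.46 ⇒ ω_n = 5.24 rad/s, and ζ = 9.2/(2ω_n) = 0.878.

ω_n = 5.24 rad/s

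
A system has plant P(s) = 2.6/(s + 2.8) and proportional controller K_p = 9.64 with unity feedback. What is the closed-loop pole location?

Closed-loop transfer function: T(s) = K_p·P(s)/(1 + K_p·P(s)) = 25.06/(s + 2.8 + 25.06) = 25.06/(s + 27.86).
The closed-loop pole is at s = −27.86.

s = -27.86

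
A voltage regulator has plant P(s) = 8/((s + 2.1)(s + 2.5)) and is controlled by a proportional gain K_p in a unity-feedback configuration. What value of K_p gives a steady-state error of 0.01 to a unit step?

K_p = 65

The loop is type 0, so e_ss(step) = 1/(1 + K_pos) with K_pos = K_p·P(0).
P(0) = 1.524. Require 1/(1 + K_p·1.524) = 0.01, so 1 + 1.524·K_p = 100.
K_p = (100 − 1)/1.524 = 65.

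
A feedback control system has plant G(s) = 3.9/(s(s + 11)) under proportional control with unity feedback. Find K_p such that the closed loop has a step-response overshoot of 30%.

K_p = 60.6

From %OS = 100·exp(−πζ/√(1−ζ²)) = 30%, ζ = −ln(0.3)/√(π²+ln²(0.3)) = 0.3579.
Characteristic equation s² + 11s + 3.9K_p = 0 gives ζ = 11/(2√(3.9K_p)).
Setting ζ = 0.3579: √(3.9K_p) = 11/(2·0.3579) = 15.37, so K_p = 236.2/3.9 = 60.6.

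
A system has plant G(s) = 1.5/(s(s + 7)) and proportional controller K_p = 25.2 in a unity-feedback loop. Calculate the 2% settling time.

The closed-loop denominator s² + 7s + 37.8 gives ω_n = √37.8 = 6.148 and ζ = 7/(2ω_n) = 0.5693.
2% settling time T_s ≈ 4/(ζω_n) = 4/3.5 = 1.14 s.

T_s ≈ 1.14 s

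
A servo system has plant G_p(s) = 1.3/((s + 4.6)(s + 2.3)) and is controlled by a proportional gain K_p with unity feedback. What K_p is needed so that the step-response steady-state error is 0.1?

Steady-state error for a unit step on this type-0 loop is 1/(1 + K_p·G_p(0)).
G_p(0) = 0.1229. Require 1/(1 + K_p·0.1229) = 0.1, so 1 + 0.1229·K_p = 10.
K_p = (10 − 1)/0.1229 = 73.2.

K_p = 73.2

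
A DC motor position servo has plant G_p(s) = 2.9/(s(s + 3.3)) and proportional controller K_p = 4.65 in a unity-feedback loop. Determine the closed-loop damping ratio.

ζ = 0.449

With unity feedback the closed-loop characteristic equation is s² + 3.3s + 4.65·2.9 = s² + 3.3s + 13.49 = 0.
Matching s² + 2ζω_n s + ω_n²: ω_n = √13.49 = 3.672 rad/s and 2ζω_n = 3.3, so ζ = 3.3/(2·3.672) = 0.449.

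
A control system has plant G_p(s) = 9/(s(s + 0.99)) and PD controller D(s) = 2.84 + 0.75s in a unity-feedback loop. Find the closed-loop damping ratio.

Forward path: (2.84 + 0.75s)·9/(s(s+0.99)). The closed-loop characteristic equation is s² + (0.99 + 9·0.75)s + 9·2.84 = 0.
That is s² + 7.74s + 25.56 = 0, so ω_n = 5.056 rad/s and ζ = 7.74/(2·5.056) = 0.7655.

ζ = 0.765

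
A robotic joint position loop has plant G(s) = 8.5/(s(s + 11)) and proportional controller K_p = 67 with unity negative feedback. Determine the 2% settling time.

T_s ≈ 0.727 s

The closed-loop denominator s² + 11s + 569.5 gives ω_n = √569.5 = 23.86 and ζ = 11/(2ω_n) = 0.2305.
2% settling time T_s ≈ 4/(ζω_n) = 4/5.5 = 0.727 s.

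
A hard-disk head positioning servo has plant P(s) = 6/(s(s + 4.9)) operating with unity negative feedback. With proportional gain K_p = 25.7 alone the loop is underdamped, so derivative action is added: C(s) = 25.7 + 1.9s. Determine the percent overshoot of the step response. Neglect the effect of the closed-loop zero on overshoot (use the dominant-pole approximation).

6.5%

Forward path: (25.7 + 1.9s)·6/(s(s+4.9)). The closed-loop characteristic equation is s² + (4.9 + 6·1.9)s + 6·25.7 = 0.
That is s² + 16.3s + 154.2 = 0, so ω_n = 12.42 rad/s and ζ = 16.3/(2·12.42) = 0.6563.
%OS = 100·exp(−πζ/√(1−ζ²)) = 6.5%.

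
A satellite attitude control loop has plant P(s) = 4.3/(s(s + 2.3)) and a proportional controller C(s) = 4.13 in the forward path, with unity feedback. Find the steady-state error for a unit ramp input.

0.13

The loop has one pole at the origin (type 1). Velocity error constant K_v = lim_{s→0} s·C(s)P(s) = 4.13·4.3/2.3 = 7.721.
Steady-state error to a unit ramp: e_ss = 1/K_v = 0.13.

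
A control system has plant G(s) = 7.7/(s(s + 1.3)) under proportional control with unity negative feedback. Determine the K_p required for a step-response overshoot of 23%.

From %OS = 100·exp(−πζ/√(1−ζ²)) = 23%, ζ = −ln(0.23)/√(π²+ln²(0.23)) = 0.4237.
Characteristic equation s² + 1.3s + 7.7K_p = 0 gives ζ = 1.3/(2√(7.7K_p)).
Setting ζ = 0.4237: √(7.7K_p) = 1.3/(2·0.4237) = 1.534, so K_p = 2.353/7.7 = 0.306.

K_p = 0.306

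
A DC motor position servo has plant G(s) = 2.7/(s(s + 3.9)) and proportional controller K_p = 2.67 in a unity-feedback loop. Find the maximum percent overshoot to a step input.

Closed-loop characteristic equation: s² + 3.9s + 7.209 = 0, so ω_n = 2.685 rad/s and ζ = 3.9/(2·2.685) = 0.7263.
%OS = 100·exp(−πζ/√(1−ζ²)) = 100·exp(−π·0.7263/√0.4725) = 3.62%.

3.62%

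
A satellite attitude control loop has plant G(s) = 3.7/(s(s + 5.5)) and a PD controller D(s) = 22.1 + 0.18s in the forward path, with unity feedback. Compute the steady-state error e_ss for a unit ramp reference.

The loop has one pole at the origin (type 1). Velocity error constant K_v = lim_{s→0} s·D(s)G(s) = 22.1·3.7/5.5 = 14.87.
Steady-state error to a unit ramp: e_ss = 1/K_v = 0.0673.

0.0673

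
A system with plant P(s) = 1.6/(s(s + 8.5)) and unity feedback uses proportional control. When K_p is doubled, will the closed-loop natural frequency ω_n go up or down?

increase

ω_n = √(1.6·K_p), which grows with K_p.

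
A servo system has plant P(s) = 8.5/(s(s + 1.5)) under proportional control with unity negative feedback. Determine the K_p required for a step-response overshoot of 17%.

K_p = 0.274

From %OS = 100·exp(−πζ/√(1−ζ²)) = 17%, ζ = −ln(0.17)/√(π²+ln²(0.17)) = 0.4913.
Characteristic equation s² + 1.5s + 8.5K_p = 0 gives ζ = 1.5/(2√(8.5K_p)).
Setting ζ = 0.4913: √(8.5K_p) = 1.5/(2·0.4913) = 1.527, so K_p = 2.331/8.5 = 0.274.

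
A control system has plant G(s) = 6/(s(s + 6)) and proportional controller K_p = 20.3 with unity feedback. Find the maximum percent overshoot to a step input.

41.2%

The closed-loop denominator s² + 6s + 121.8 gives ω_n = √121.8 = 11.04 and ζ = 6/(2ω_n) = 0.2718.
%OS = 100·exp(−πζ/√(1−ζ²)) = 100·exp(−π·0.2718/√0.9261) = 41.2%.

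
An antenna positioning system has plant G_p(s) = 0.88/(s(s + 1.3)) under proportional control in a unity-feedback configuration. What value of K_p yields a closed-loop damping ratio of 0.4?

Closed-loop characteristic equation: s² + 1.3s + K_p·0.88 = 0.
So ω_n = √(0.88K_p) and 2ζω_n = 1.3, giving ζ = 1.3/(2√(0.88K_p)).
Setting ζ = 0.4: √(0.88K_p) = 1.3/(2·0.4) = 1.625, so K_p = 2.641/0.88 = 3.

K_p = 3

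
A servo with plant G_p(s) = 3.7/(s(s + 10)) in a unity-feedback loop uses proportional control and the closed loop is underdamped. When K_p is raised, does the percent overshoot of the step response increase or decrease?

Characteristic equation s² + 10s + K_p·3.7 = 0: raising K_p raises ω_n while 2ζω_n = 10 is fixed, so ζ falls and overshoot grows.

increase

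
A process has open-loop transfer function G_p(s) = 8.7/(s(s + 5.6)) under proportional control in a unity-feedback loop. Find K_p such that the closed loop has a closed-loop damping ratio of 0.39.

Closed-loop characteristic equation: s² + 5.6s + K_p·8.7 = 0.
So ω_n = √(8.7K_p) and 2ζω_n = 5.6, giving ζ = 5.6/(2√(8.7K_p)).
Setting ζ = 0.39: √(8.7K_p) = 5.6/(2·0.39) = 7.179, so K_p = 51.55/8.7 = 5.92.

K_p = 5.92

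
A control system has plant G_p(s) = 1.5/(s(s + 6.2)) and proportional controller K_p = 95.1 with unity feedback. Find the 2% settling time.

From 1 + K_pG_p(s) = 0: s² + 6.2s + 142.6 = 0 ⇒ ω_n = 11.94, ζ = 0.2596.
2% settling time T_s ≈ 4/(ζω_n) = 4/3.1 = 1.29 s.

T_s ≈ 1.29 s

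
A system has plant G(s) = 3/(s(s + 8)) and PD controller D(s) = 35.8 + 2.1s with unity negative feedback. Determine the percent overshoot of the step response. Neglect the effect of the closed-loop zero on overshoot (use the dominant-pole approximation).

5.01%

Forward path: (35.8 + 2.1s)·3/(s(s+8)). The closed-loop characteristic equation is s² + (8 + 3·2.1)s + 3·35.8 = 0.
That is s² + 14.3s + 107.4 = 0, so ω_n = 10.36 rad/s and ζ = 14.3/(2·10.36) = 0.6899.
%OS = 100·exp(−πζ/√(1−ζ²)) = 5.01%.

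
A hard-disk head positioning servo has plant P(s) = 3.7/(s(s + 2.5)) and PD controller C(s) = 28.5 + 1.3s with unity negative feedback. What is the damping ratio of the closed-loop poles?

Forward path: (28.5 + 1.3s)·3.7/(s(s+2.5)). The closed-loop characteristic equation is s² + (2.5 + 3.7·1.3)s + 3.7·28.5 = 0.
That is s² + 7.31s + 105.5 = 0, so ω_n = 10.27 rad/s and ζ = 7.31/(2·10.27) = 0.3559.

ζ = 0.356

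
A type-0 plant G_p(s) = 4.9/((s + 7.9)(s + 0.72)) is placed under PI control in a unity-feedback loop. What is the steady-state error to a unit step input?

The PI controller's integrator makes the forward path type 1, so e_ss to a step is zero.

0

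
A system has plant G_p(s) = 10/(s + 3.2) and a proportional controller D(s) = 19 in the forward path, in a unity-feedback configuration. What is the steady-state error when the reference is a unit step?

The loop is type 0. Static position error constant K_pos = D(0)·G_p(0) = 19·3.125 = 59.38.
Steady-state error to a unit step: e_ss = 1/(1+K_pos) = 1/60.38 = 0.0166.

0.0166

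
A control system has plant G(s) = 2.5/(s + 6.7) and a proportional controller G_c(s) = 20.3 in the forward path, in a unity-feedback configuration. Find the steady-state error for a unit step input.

0.117

The loop is type 0. Static position error constant K_pos = G_c(0)·G(0) = 20.3·0.3731 = 7.575.
Steady-state error to a unit step: e_ss = 1/(1+K_pos) = 1/8.575 = 0.117.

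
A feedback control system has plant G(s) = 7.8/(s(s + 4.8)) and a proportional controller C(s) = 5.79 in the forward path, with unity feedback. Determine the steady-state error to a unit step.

0

The open loop C(s)G(s) has a pole at the origin (type 1), so the static position error constant is infinite and e_ss = 1/(1+∞) = 0.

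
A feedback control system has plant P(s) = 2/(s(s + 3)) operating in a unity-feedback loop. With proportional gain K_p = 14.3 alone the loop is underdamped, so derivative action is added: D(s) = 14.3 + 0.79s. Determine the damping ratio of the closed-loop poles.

ζ = 0.428

Forward path: (14.3 + 0.79s)·2/(s(s+3)). The closed-loop characteristic equation is s² + (3 + 2·0.79)s + 2·14.3 = 0.
That is s² + 4.58s + 28.6 = 0, so ω_n = 5.348 rad/s and ζ = 4.58/(2·5.348) = 0.4282.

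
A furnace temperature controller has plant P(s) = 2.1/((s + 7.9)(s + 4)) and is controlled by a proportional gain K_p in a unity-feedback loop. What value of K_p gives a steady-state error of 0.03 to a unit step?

Steady-state error for a unit step on this type-0 loop is 1/(1 + K_p·P(0)).
P(0) = 0.06646. Require 1/(1 + K_p·0.06646) = 0.03, so 1 + 0.06646·K_p = 33.33.
K_p = (33.33 − 1)/0.06646 = 487.

K_p = 487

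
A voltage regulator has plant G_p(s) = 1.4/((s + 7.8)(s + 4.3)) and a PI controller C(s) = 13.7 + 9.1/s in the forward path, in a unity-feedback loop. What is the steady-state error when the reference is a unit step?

0

The open loop C(s)G_p(s) has a pole at the origin (type 1), so the static position error constant is infinite and e_ss = 1/(1+∞) = 0.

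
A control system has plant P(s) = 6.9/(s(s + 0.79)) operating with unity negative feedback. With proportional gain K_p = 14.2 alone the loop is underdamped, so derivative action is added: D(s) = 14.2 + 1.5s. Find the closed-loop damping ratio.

ζ = 0.563

Forward path: (14.2 + 1.5s)·6.9/(s(s+0.79)). The closed-loop characteristic equation is s² + (0.79 + 6.9·1.5)s + 6.9·14.2 = 0.
That is s² + 11.14s + 97.98 = 0, so ω_n = 9.898 rad/s and ζ = 11.14/(2·9.898) = 0.5627.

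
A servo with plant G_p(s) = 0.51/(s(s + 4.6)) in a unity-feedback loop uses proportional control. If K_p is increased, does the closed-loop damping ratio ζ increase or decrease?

decrease

ζ = 4.6/(2√(0.51K_p)); increasing K_p raises the denominator, so ζ falls.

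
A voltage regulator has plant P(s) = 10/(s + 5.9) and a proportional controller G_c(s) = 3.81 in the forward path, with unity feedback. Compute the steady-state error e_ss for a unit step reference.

The loop is type 0. Static position error constant K_pos = G_c(0)·P(0) = 3.81·1.695 = 6.458.
Steady-state error to a unit step: e_ss = 1/(1+K_pos) = 1/7.458 = 0.134.

0.134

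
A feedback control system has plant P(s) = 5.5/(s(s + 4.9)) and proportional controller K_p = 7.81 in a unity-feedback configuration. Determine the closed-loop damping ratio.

With unity feedback the closed-loop characteristic equation is s² + 4.9s + 7.81·5.5 = s² + 4.9s + 42.95 = 0.
So ω_n² = 42.95 ⇒ ω_n = 6.554 rad/s, and ζ = 4.9/(2ω_n) = 0.374.

ζ = 0.374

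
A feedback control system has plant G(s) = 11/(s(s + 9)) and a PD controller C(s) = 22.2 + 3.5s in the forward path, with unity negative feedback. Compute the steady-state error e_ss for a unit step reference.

0

The open loop C(s)G(s) has a pole at the origin (type 1), so the static position error constant is infinite and e_ss = 1/(1+∞) = 0.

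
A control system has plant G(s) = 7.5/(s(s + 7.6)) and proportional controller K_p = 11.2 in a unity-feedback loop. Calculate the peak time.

The closed-loop denominator s² + 7.6s + 84 gives ω_n = √84 = 9.165 and ζ = 7.6/(2ω_n) = 0.4146.
Damped frequency ω_d = ω_n√(1−ζ²) = 8.34 rad/s, so peak time T_p = π/ω_d = 0.377 s.

T_p = 0.377 s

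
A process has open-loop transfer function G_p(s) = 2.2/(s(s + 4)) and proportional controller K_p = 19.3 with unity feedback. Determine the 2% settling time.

T_s ≈ 2 s

Closed-loop characteristic equation: s² + 4s + 42.46 = 0, so ω_n = 6.516 rad/s and ζ = 4/(2·6.516) = 0.3069.
2% settling time T_s ≈ 4/(ζω_n) = 4/2 = 2 s.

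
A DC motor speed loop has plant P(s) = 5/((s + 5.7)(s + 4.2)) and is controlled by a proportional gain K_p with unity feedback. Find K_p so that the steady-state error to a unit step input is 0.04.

For a type-0 loop with proportional control, e_ss = 1/(1 + K_p·P(0)).
P(0) = 0.2089. Require 1/(1 + K_p·0.2089) = 0.04, so 1 + 0.2089·K_p = 25.
K_p = (25 − 1)/0.2089 = 115.

K_p = 115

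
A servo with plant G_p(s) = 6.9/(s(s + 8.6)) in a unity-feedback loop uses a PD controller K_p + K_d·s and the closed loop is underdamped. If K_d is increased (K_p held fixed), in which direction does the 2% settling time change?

Characteristic equation s² + (8.6 + 6.9K_d)s + 6.9K_p = 0: raising K_d increases ζω_n = (8.6+6.9K_d)/2 while the loop stays underdamped, so T_s ≈ 4/(ζω_n) decreases.

decrease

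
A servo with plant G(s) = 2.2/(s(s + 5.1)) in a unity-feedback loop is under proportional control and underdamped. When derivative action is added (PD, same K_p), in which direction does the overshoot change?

With PD the characteristic equation becomes s² + (a + K·K_d)s + K·K_p = 0; the damping term grows, ζ rises, overshoot falls.

decrease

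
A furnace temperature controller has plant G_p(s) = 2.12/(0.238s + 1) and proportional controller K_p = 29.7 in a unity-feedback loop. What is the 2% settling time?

T_s ≈ 0.0149 s

Closed loop: T(s) = K_p·G_p/(1+K_p·G_p) = 62.96/(0.238s + 1 + 62.96), with pole at s = −(1 + 62.96)/0.238 = −268.8.
τ = 1/268.8 = 0.003721 s, so 2% settling time ≈ 4τ = 0.0149 s.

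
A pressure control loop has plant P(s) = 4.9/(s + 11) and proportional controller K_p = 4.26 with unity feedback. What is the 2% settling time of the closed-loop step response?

T_s ≈ 0.125 s

Closed-loop transfer function: T(s) = K_p·P(s)/(1 + K_p·P(s)) = 20.87/(s + 11 + 20.87) = 20.87/(s + 31.87).
Time constant τ = 1/31.87 = 0.03137 s, so the 2% settling time is about 4τ = 0.125 s.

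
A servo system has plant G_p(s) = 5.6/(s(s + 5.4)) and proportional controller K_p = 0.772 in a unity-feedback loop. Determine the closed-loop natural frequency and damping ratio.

ω_n = 2.08 rad/s, ζ = 1.3

1 + K_p·G_p(s) = 0 gives s² + 5.4s + 4.323 = 0.
Matching s² + 2ζω_n s + ω_n²: ω_n = √4.323 = 2.079 rad/s and 2ζω_n = 5.4, so ζ = 5.4/(2·2.079) = 1.3.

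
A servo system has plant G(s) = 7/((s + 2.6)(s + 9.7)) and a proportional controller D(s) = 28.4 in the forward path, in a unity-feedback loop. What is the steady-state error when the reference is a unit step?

0.113

The loop is type 0. Static position error constant K_pos = D(0)·G(0) = 28.4·0.2776 = 7.883.
Steady-state error to a unit step: e_ss = 1/(1+K_pos) = 1/8.883 = 0.113.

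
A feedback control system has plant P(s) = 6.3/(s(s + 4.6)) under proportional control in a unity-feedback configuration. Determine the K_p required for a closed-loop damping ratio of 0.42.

K_p = 4.76

Closed-loop characteristic equation: s² + 4.6s + K_p·6.3 = 0.
So ω_n = √(6.3K_p) and 2ζω_n = 4.6, giving ζ = 4.6/(2√(6.3K_p)).
Setting ζ = 0.42: √(6.3K_p) = 4.6/(2·0.42) = 5.476, so K_p = 29.99/6.3 = 4.76.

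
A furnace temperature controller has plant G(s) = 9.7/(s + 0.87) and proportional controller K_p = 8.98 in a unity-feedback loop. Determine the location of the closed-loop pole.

Closed-loop transfer function: T(s) = K_p·G(s)/(1 + K_p·G(s)) = 87.11/(s + 0.87 + 87.11) = 87.11/(s + 87.98).
The closed-loop pole is at s = −87.98.

s = -87.98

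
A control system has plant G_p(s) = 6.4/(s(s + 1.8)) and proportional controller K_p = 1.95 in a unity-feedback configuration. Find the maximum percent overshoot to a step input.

Closed-loop characteristic equation: s² + 1.8s + 12.48 = 0, so ω_n = 3.533 rad/s and ζ = 1.8/(2·3.533) = 0.2548.
%OS = 100·exp(−πζ/√(1−ζ²)) = 100·exp(−π·0.2548/√0.9351) = 43.7%.

43.7%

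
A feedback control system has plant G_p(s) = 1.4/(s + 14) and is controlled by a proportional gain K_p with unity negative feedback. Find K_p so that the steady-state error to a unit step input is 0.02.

For a type-0 loop with proportional control, e_ss = 1/(1 + K_p·G_p(0)).
G_p(0) = 0.1. Require 1/(1 + K_p·0.1) = 0.02, so 1 + 0.1·K_p = 50.
K_p = (50 − 1)/0.1 = 490.

K_p = 490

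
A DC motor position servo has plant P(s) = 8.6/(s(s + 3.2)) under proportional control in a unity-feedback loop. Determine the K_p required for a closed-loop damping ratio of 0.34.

K_p = 2.58

Closed-loop characteristic equation: s² + 3.2s + K_p·8.6 = 0.
So ω_n = √(8.6K_p) and 2ζω_n = 3.2, giving ζ = 3.2/(2√(8.6K_p)).
Setting ζ = 0.34: √(8.6K_p) = 3.2/(2·0.34) = 4.706, so K_p = 22.15/8.6 = 2.58.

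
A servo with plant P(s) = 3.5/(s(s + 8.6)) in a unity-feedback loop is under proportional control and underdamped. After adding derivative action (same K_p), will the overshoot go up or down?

With PD the characteristic equation becomes s² + (a + K·K_d)s + K·K_p = 0; the damping term grows, ζ rises, overshoot falls.

decrease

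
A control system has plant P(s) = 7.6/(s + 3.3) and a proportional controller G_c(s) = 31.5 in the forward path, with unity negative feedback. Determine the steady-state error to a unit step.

The loop is type 0. Static position error constant K_pos = G_c(0)·P(0) = 31.5·2.303 = 72.55.
Steady-state error to a unit step: e_ss = 1/(1+K_pos) = 1/73.55 = 0.0136.

0.0136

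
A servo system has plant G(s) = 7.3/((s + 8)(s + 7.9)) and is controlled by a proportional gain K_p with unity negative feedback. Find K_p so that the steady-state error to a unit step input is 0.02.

K_p = 424

The loop is type 0, so e_ss(step) = 1/(1 + K_pos) with K_pos = K_p·G(0).
G(0) = 0.1155. Require 1/(1 + K_p·0.1155) = 0.02, so 1 + 0.1155·K_p = 50.
K_p = (50 − 1)/0.1155 = 424.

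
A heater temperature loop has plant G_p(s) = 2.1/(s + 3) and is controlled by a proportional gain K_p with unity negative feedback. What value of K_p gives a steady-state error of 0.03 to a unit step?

K_p = 46.2

The loop is type 0, so e_ss(step) = 1/(1 + K_pos) with K_pos = K_p·G_p(0).
G_p(0) = 0.7. Require 1/(1 + K_p·0.7) = 0.03, so 1 + 0.7·K_p = 33.33.
K_p = (33.33 − 1)/0.7 = 46.2.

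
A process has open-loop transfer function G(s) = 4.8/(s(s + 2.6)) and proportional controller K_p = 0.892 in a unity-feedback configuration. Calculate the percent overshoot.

The closed-loop denominator s² + 2.6s + 4.282 gives ω_n = √4.282 = 2.069 and ζ = 2.6/(2ω_n) = 0.6283.
%OS = 100·exp(−πζ/√(1−ζ²)) = 100·exp(−π·0.6283/√0.6053) = 7.91%.

7.91%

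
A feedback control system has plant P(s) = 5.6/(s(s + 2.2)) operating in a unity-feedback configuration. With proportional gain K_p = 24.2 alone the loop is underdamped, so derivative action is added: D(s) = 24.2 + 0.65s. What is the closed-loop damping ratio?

ζ = 0.251

Forward path: (24.2 + 0.65s)·5.6/(s(s+2.2)). The closed-loop characteristic equation is s² + (2.2 + 5.6·0.65)s + 5.6·24.2 = 0.
That is s² + 5.84s + 135.5 = 0, so ω_n = 11.64 rad/s and ζ = 5.84/(2·11.64) = 0.2508.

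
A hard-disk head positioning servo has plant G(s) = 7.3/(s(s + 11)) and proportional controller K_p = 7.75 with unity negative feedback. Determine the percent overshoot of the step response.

3.45%

Closed-loop characteristic equation: s² + 11s + 56.57 = 0, so ω_n = 7.522 rad/s and ζ = 11/(2·7.522) = 0.7312.
%OS = 100·exp(−πζ/√(1−ζ²)) = 100·exp(−π·0.7312/√0.4653) = 3.45%.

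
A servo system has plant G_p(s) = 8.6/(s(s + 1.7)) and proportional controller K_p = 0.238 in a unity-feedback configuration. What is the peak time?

From 1 + K_pG_p(s) = 0: s² + 1.7s + 2.047 = 0 ⇒ ω_n = 1.431, ζ = 0.5941.
Damped frequency ω_d = ω_n√(1−ζ²) = 1.151 rad/s, so peak time T_p = π/ω_d = 2.73 s.

T_p = 2.73 s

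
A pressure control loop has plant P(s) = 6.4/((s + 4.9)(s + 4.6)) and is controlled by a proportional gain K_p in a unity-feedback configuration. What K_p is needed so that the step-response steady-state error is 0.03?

K_p = 114

Steady-state error for a unit step on this type-0 loop is 1/(1 + K_p·P(0)).
P(0) = 0.2839. Require 1/(1 + K_p·0.2839) = 0.03, so 1 + 0.2839·K_p = 33.33.
K_p = (33.33 − 1)/0.2839 = 114.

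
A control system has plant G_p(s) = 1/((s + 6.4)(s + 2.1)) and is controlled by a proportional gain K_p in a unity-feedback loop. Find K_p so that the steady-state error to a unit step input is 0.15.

The loop is type 0, so e_ss(step) = 1/(1 + K_pos) with K_pos = K_p·G_p(0).
G_p(0) = 0.0744. Require 1/(1 + K_p·0.0744) = 0.15, so 1 + 0.0744·K_p = 6.667.
K_p = (6.667 − 1)/0.0744 = 76.2.

K_p = 76.2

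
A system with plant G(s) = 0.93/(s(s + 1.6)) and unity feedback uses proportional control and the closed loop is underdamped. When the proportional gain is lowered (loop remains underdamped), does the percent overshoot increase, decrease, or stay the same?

ζ = 1.6/(2√(0.93K_p)) rises as K_p falls; higher damping means less overshoot.

decrease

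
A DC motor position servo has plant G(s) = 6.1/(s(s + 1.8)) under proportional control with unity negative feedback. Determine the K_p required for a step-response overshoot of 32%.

From %OS = 100·exp(−πζ/√(1−ζ²)) = 32%, ζ = −ln(0.32)/√(π²+ln²(0.32)) = 0.341.
Characteristic equation s² + 1.8s + 6.1K_p = 0 gives ζ = 1.8/(2√(6.1K_p)).
Setting ζ = 0.341: √(6.1K_p) = 1.8/(2·0.341) = 2.64, so K_p = 6.968/6.1 = 1.14.

K_p = 1.14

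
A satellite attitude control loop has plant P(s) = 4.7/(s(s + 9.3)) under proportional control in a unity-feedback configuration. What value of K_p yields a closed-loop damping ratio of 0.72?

Closed-loop characteristic equation: s² + 9.3s + K_p·4.7 = 0.
So ω_n = √(4.7K_p) and 2ζω_n = 9.3, giving ζ = 9.3/(2√(4.7K_p)).
Setting ζ = 0.72: √(4.7K_p) = 9.3/(2·0.72) = 6.458, so K_p = 41.71/4.7 = 8.87.

K_p = 8.87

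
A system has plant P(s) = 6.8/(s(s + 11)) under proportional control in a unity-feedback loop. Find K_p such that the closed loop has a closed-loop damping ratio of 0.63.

Closed-loop characteristic equation: s² + 11s + K_p·6.8 = 0.
So ω_n = √(6.8K_p) and 2ζω_n = 11, giving ζ = 11/(2√(6.8K_p)).
Setting ζ = 0.63: √(6.8K_p) = 11/(2·0.63) = 8.73, so K_p = 76.22/6.8 = 11.2.

K_p = 11.2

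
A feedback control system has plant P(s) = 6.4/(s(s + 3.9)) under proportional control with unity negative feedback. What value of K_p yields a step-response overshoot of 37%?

From %OS = 100·exp(−πζ/√(1−ζ²)) = 37%, ζ = −ln(0.37)/√(π²+ln²(0.37)) = 0.3017.
Characteristic equation s² + 3.9s + 6.4K_p = 0 gives ζ = 3.9/(2√(6.4K_p)).
Setting ζ = 0.3017: √(6.4K_p) = 3.9/(2·0.3017) = 6.463, so K_p = 41.77/6.4 = 6.53.

K_p = 6.53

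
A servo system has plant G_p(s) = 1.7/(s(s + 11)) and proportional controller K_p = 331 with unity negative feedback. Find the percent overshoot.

47.3%

Closed-loop characteristic equation: s² + 11s + 562.7 = 0, so ω_n = 23.72 rad/s and ζ = 11/(2·23.72) = 0.2319.
%OS = 100·exp(−πζ/√(1−ζ²)) = 100·exp(−π·0.2319/√0.9462) = 47.3%.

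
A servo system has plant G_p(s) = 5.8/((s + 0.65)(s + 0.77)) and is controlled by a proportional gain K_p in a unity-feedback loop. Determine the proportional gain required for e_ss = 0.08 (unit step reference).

The loop is type 0, so e_ss(step) = 1/(1 + K_pos) with K_pos = K_p·G_p(0).
G_p(0) = 11.59. Require 1/(1 + K_p·11.59) = 0.08, so 1 + 11.59·K_p = 12.5.
K_p = (12.5 − 1)/11.59 = 0.992.

K_p = 0.992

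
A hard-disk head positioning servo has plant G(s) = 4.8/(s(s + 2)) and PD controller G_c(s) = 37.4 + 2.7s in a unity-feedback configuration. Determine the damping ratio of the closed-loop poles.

ζ = 0.558

Forward path: (37.4 + 2.7s)·4.8/(s(s+2)). The closed-loop characteristic equation is s² + (2 + 4.8·2.7)s + 4.8·37.4 = 0.
That is s² + 14.96s + 179.5 = 0, so ω_n = 13.4 rad/s and ζ = 14.96/(2·13.4) = 0.5583.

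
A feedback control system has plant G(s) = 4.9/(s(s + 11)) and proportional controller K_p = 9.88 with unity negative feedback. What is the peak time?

The closed-loop denominator s² + 11s + 48.41 gives ω_n = √48.41 = 6.958 and ζ = 11/(2ω_n) = 0.7905.
Damped frequency ω_d = ω_n√(1−ζ²) = 4.262 rad/s, so peak time T_p = π/ω_d = 0.737 s.

T_p = 0.737 s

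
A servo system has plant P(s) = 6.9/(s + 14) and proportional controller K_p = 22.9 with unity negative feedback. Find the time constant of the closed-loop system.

τ = 0.00581 s

Closed-loop transfer function: T(s) = K_p·P(s)/(1 + K_p·P(s)) = 158/(s + 14 + 158) = 158/(s + 172).
Time constant τ = 1/172 = 0.00581 s.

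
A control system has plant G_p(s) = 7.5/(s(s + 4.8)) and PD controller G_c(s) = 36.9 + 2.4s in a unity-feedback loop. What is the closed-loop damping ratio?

Forward path: (36.9 + 2.4s)·7.5/(s(s+4.8)). The closed-loop characteristic equation is s² + (4.8 + 7.5·2.4)s + 7.5·36.9 = 0.
That is s² + 22.8s + 276.8 = 0, so ω_n = 16.64 rad/s and ζ = 22.8/(2·16.64) = 0.6853.

ζ = 0.685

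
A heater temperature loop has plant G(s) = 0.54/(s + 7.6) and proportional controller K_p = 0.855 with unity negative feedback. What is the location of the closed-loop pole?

Closed-loop transfer function: T(s) = K_p·G(s)/(1 + K_p·G(s)) = 0.4617/(s + 7.6 + 0.4617) = 0.4617/(s + 8.062).
The closed-loop pole is at s = −8.062.

s = -8.062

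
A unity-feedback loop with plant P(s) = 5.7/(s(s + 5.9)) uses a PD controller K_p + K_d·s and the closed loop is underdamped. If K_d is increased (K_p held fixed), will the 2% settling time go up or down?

Characteristic equation s² + (5.9 + 5.7K_d)s + 5.7K_p = 0: raising K_d increases ζω_n = (5.9+5.7K_d)/2 while the loop stays underdamped, so T_s ≈ 4/(ζω_n) decreases.

decrease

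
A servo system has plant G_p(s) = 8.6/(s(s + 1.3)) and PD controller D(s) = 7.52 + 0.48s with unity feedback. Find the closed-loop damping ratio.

Forward path: (7.52 + 0.48s)·8.6/(s(s+1.3)). The closed-loop characteristic equation is s² + (1.3 + 8.6·0.48)s + 8.6·7.52 = 0.
That is s² + 5.428s + 64.67 = 0, so ω_n = 8.042 rad/s and ζ = 5.428/(2·8.042) = 0.3375.

ζ = 0.337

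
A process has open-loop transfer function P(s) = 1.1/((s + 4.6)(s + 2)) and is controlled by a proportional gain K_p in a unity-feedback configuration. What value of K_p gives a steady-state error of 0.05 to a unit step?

K_p = 159

The loop is type 0, so e_ss(step) = 1/(1 + K_pos) with K_pos = K_p·P(0).
P(0) = 0.1196. Require 1/(1 + K_p·0.1196) = 0.05, so 1 + 0.1196·K_p = 20.
K_p = (20 − 1)/0.1196 = 159.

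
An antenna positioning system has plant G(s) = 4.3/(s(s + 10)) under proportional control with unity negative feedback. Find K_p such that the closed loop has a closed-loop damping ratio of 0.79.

K_p = 9.32

Closed-loop characteristic equation: s² + 10s + K_p·4.3 = 0.
So ω_n = √(4.3K_p) and 2ζω_n = 10, giving ζ = 10/(2√(4.3K_p)).
Setting ζ = 0.79: √(4.3K_p) = 10/(2·0.79) = 6.329, so K_p = 40.06/4.3 = 9.32.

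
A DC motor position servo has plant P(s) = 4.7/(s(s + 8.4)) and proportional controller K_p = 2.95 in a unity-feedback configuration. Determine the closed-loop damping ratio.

With unity feedback the closed-loop characteristic equation is s² + 8.4s + 2.95·4.7 = s² + 8.4s + 13.87 = 0.
So ω_n² = 13.87 ⇒ ω_n = 3.724 rad/s, and ζ = 8.4/(2ω_n) = 1.13.

ζ = 1.13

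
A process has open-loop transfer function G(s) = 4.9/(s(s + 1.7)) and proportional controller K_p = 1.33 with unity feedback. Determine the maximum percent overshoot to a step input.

Closed-loop characteristic equation: s² + 1.7s + 6.517 = 0, so ω_n = 2.553 rad/s and ζ = 1.7/(2·2.553) = 0.333.
%OS = 100·exp(−πζ/√(1−ζ²)) = 100·exp(−π·0.333/√0.8891) = 33%.

33%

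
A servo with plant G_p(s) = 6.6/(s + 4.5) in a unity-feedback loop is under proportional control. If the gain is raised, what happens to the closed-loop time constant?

decrease

Closed-loop pole is at s = −(4.5+K_p·6.6); larger K_p moves it further left, so τ = 1/(4.5+K_p·6.6) decreases.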